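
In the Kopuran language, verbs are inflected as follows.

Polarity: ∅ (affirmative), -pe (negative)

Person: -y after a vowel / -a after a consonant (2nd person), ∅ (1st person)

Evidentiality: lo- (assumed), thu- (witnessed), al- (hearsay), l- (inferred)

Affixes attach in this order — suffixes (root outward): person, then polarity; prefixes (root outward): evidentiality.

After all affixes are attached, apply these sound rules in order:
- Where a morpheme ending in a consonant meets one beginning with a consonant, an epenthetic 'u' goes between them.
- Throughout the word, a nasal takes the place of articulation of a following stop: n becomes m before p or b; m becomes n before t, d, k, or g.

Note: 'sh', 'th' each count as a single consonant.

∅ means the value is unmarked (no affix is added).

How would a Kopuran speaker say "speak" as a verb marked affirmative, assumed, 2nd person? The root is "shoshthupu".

Attach evidentiality assumed lo- → loshoshthupu.
Attach person 2nd person -y (after vowel 'u') → loshoshthupuy.
polarity = affirmative: zero marking, form stays loshoshthupuy.
Epenthesis: no change.
Nasal assimilation: no change.

loshoshthupuy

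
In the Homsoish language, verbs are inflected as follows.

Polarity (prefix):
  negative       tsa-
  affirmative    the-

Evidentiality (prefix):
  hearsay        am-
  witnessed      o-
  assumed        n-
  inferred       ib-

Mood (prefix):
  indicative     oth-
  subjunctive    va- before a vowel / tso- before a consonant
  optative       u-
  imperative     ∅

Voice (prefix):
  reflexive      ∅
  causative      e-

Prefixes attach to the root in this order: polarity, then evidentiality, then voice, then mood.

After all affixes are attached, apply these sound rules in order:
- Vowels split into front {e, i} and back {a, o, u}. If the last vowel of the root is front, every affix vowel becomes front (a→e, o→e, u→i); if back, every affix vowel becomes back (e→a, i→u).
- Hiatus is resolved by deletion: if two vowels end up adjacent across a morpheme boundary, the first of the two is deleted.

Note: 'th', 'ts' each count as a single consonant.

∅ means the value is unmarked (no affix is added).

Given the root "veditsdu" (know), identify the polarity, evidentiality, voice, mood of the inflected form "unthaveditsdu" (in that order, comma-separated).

affirmative, assumed, reflexive, optative

Segment: u-n-the-veditsdu.
polarity: the- → affirmative.
evidentiality: n- → assumed.
voice: ∅ → reflexive.
mood: u- → optative.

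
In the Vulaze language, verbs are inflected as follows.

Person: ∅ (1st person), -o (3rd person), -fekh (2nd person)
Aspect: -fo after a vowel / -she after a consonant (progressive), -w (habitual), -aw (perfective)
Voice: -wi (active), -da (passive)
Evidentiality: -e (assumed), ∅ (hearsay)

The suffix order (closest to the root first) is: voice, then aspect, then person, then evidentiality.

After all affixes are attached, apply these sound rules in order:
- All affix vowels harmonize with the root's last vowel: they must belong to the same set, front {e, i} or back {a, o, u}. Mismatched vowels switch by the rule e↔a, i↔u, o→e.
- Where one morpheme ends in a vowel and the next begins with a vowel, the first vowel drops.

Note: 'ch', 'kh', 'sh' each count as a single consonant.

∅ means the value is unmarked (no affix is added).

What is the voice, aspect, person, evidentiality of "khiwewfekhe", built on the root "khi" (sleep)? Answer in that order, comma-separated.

active, perfective, 2nd person, assumed

Segment: khi-wi-aw-fekh-e.
voice: -wi → active.
aspect: -aw → perfective.
person: -fekh → 2nd person.
evidentiality: -e → assumed.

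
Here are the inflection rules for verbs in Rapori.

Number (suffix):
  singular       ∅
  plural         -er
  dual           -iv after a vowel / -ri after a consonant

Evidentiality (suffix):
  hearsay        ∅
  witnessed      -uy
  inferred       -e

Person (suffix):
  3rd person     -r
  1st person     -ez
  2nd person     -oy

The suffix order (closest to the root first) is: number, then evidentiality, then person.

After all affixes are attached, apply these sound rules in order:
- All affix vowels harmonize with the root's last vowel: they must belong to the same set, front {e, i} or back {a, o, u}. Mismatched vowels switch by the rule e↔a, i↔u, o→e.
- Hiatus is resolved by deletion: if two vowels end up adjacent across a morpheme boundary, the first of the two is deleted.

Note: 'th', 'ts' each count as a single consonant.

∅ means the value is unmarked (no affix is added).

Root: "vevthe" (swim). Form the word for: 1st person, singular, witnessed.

vevthiyez

number = singular: zero marking, form stays vevthe.
Attach evidentiality witnessed -uy → vevtheuy.
Attach person 1st person -ez → vevtheuyez.
Apply vowel harmony: vevtheuyez → vevtheiyez.
Apply vowel deletion: vevtheiyez → vevthiyez.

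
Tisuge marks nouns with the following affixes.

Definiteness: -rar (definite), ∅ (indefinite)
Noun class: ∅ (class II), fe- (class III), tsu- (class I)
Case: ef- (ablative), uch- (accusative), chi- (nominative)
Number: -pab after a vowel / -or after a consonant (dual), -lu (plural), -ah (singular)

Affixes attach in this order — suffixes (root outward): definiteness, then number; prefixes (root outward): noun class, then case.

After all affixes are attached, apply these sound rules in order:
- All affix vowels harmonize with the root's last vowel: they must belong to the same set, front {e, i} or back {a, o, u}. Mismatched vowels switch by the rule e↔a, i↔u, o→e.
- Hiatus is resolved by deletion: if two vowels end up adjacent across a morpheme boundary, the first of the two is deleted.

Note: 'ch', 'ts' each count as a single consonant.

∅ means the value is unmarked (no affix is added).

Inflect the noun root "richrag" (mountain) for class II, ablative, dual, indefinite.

africhragor

definiteness = indefinite: zero marking, form stays richrag.
noun class = class II: zero marking, form stays richrag.
Attach number dual -or (after consonant 'g') → richragor.
Attach case ablative ef- → efrichragor.
Apply vowel harmony: efrichragor → africhragor.
Vowel deletion: no change.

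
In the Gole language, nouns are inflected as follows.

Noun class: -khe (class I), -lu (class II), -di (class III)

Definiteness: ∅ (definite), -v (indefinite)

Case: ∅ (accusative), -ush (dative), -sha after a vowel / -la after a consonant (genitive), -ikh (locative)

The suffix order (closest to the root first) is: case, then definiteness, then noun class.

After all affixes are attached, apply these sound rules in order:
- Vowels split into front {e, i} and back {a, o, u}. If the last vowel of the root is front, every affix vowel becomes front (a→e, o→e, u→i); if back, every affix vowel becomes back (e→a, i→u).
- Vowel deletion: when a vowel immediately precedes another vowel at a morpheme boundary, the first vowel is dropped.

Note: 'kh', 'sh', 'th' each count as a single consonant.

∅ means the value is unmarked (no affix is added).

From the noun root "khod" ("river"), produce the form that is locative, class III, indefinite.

khodukhvdu

Attach case locative -ikh → khodikh.
Attach definiteness indefinite -v → khodikhv.
Attach noun class class III -di → khodikhvdi.
Apply vowel harmony: khodikhvdi → khodukhvdu.
Vowel deletion: no change.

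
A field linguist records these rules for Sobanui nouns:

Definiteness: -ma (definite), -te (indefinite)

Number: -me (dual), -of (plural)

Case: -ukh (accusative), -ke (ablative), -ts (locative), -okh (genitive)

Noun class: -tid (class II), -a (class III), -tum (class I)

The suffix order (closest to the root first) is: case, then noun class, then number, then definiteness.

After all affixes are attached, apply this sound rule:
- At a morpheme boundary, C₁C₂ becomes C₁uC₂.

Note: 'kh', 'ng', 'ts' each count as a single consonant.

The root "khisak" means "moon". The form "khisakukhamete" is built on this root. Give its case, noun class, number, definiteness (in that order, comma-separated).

accusative, class III, dual, indefinite

Segment: khisak-ukh-a-me-te.
case: -ukh → accusative.
noun class: -a → class III.
number: -me → dual.
definiteness: -te → indefinite.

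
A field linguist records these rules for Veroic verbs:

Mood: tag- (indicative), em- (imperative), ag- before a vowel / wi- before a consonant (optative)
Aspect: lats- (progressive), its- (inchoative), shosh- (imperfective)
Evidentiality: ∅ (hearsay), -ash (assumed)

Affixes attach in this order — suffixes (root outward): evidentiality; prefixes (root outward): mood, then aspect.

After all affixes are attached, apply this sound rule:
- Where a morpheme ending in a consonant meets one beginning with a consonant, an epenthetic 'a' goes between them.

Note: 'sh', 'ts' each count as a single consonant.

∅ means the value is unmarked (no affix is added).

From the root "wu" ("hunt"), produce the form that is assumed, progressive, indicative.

latsatagawuash

Attach evidentiality assumed -ash → wuash.
Attach mood indicative tag- → tagwuash.
Attach aspect progressive lats- → latstagwuash.
Apply epenthesis: latstagwuash → latsatagawuash.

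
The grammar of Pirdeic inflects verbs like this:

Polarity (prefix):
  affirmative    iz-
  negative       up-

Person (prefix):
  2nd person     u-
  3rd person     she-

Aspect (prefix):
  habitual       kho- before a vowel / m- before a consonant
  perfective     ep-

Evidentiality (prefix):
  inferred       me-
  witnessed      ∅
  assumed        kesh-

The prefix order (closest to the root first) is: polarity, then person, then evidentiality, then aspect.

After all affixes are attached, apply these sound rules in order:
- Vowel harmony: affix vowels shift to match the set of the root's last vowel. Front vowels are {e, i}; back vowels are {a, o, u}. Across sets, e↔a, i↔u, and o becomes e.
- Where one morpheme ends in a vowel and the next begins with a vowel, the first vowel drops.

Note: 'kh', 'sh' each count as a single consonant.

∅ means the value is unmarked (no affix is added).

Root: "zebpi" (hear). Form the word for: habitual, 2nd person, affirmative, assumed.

Attach polarity affirmative iz- → izzebpi.
Attach person 2nd person u- → uizzebpi.
Attach evidentiality assumed kesh- → keshuizzebpi.
Attach aspect habitual m- (before consonant 'k') → mkeshuizzebpi.
Apply vowel harmony: mkeshuizzebpi → mkeshiizzebpi.
Apply vowel deletion: mkeshiizzebpi → mkeshizzebpi.

mkeshizzebpi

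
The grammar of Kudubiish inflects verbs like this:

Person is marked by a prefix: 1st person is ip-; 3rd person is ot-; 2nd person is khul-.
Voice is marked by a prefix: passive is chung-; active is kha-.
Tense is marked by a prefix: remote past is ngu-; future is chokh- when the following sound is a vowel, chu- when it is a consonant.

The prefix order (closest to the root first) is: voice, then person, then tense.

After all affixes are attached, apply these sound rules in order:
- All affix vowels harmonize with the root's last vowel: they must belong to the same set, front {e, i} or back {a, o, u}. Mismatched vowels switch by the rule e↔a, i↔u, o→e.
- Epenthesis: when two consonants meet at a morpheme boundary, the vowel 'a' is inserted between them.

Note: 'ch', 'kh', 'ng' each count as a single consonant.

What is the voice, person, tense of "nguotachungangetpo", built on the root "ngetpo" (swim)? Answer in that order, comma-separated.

Segment: ngu-ot-chung-ngetpo.
voice: chung- → passive.
person: ot- → 3rd person.
tense: ngu- → remote past.

passive, 3rd person, remote past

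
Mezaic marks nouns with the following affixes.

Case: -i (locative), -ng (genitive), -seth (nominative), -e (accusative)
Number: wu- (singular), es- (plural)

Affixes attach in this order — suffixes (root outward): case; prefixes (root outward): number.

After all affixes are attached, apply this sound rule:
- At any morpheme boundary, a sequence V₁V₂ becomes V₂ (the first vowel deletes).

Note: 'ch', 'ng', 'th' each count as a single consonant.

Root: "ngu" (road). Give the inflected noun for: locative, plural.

esngi

Attach number plural es- → esngu.
Attach case locative -i → esngui.
Apply vowel deletion: esngui → esngi.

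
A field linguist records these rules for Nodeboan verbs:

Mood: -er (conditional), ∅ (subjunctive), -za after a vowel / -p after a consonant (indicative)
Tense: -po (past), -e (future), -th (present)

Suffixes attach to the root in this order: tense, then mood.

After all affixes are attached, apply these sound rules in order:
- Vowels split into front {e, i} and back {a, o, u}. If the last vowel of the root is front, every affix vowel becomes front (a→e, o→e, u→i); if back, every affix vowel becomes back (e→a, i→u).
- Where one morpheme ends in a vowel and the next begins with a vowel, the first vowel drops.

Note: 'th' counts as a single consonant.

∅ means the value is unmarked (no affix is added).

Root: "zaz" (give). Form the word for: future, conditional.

Attach tense future -e → zaze.
Attach mood conditional -er → zazeer.
Apply vowel harmony: zazeer → zazaar.
Apply vowel deletion: zazaar → zazar.

zazar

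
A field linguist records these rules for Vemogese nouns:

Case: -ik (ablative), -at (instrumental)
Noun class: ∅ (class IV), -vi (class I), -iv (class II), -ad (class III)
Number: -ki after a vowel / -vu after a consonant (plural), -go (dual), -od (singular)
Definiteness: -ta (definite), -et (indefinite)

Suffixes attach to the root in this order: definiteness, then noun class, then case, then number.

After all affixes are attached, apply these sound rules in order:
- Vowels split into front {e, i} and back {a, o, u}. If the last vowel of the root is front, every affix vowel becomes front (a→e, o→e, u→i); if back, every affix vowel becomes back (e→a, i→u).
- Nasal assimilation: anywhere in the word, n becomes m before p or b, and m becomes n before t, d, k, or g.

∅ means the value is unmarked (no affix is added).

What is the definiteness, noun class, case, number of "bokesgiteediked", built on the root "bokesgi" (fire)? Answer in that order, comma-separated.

definite, class III, ablative, singular

Segment: bokesgi-ta-ad-ik-od.
definiteness: -ta → definite.
noun class: -ad → class III.
case: -ik → ablative.
number: -od → singular.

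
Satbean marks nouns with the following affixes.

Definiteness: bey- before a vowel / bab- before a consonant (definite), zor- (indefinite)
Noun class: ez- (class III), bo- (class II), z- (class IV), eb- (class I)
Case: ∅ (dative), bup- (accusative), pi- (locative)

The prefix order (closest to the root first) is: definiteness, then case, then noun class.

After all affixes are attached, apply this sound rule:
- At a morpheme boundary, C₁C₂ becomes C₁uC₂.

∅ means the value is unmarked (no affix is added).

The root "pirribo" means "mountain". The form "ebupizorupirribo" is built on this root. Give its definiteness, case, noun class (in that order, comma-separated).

indefinite, locative, class I

Segment: eb-pi-zor-pirribo.
definiteness: zor- → indefinite.
case: pi- → locative.
noun class: eb- → class I.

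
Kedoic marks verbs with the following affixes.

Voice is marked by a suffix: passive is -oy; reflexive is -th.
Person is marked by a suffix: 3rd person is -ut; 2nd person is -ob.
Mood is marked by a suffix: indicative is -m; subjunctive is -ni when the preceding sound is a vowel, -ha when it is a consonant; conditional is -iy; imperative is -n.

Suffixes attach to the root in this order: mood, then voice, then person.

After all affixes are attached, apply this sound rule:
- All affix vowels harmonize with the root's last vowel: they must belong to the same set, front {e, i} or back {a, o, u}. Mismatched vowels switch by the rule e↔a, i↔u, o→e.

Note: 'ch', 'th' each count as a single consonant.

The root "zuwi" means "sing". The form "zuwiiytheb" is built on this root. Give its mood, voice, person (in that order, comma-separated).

conditional, reflexive, 2nd person

Segment: zuwi-iy-th-ob.
mood: -iy → conditional.
voice: -th → reflexive.
person: -ob → 2nd person.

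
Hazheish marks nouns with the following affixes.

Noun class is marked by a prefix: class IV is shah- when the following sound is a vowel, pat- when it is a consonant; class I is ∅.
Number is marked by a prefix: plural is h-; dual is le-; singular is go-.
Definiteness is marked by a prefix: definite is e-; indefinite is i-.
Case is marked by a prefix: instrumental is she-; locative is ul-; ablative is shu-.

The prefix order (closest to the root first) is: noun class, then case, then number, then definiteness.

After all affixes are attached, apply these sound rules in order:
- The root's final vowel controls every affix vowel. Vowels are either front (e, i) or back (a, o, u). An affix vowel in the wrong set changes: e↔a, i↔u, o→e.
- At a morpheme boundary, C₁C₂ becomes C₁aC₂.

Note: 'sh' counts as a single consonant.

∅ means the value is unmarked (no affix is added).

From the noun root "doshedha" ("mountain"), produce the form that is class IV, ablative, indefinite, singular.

Attach noun class class IV pat- (before consonant 'd') → patdoshedha.
Attach case ablative shu- → shupatdoshedha.
Attach number singular go- → goshupatdoshedha.
Attach definiteness indefinite i- → igoshupatdoshedha.
Apply vowel harmony: igoshupatdoshedha → ugoshupatdoshedha.
Apply epenthesis: ugoshupatdoshedha → ugoshupatadoshedha.

ugoshupatadoshedha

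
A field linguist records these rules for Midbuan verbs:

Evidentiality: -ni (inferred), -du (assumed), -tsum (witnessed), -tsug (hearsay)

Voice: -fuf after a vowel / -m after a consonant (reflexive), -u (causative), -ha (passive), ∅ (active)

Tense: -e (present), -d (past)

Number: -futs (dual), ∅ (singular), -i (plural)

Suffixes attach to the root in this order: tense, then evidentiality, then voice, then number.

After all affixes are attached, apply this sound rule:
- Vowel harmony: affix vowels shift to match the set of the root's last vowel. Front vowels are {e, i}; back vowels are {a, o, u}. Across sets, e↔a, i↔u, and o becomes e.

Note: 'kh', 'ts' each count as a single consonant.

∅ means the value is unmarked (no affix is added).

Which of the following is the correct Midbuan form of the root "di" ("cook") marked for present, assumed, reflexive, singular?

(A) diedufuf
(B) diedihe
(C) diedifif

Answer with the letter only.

C

Attach tense present -e → die.
Attach evidentiality assumed -du → diedu.
Attach voice reflexive -fuf (after vowel 'u') → diedufuf.
number = singular: zero marking, form stays diedufuf.
Apply vowel harmony: diedufuf → diedifif.
So the correct form is diedifif, option (C).
(B) diedihe is wrong: it uses passive instead of reflexive for voice.
(A) diedufuf is wrong: it fails to apply the sound rule(s).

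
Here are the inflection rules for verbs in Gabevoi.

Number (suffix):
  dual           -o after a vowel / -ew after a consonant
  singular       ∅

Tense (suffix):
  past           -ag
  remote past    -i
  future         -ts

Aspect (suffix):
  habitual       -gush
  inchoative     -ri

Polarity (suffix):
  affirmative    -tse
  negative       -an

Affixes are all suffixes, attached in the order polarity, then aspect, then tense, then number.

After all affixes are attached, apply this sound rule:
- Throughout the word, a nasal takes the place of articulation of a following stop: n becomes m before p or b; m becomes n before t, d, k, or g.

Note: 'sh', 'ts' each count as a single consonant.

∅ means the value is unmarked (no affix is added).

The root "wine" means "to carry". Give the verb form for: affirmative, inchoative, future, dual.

Attach polarity affirmative -tse → winetse.
Attach aspect inchoative -ri → winetseri.
Attach tense future -ts → winetserits.
Attach number dual -ew (after consonant 'ts') → winetseritsew.
Nasal assimilation: no change.

winetseritsew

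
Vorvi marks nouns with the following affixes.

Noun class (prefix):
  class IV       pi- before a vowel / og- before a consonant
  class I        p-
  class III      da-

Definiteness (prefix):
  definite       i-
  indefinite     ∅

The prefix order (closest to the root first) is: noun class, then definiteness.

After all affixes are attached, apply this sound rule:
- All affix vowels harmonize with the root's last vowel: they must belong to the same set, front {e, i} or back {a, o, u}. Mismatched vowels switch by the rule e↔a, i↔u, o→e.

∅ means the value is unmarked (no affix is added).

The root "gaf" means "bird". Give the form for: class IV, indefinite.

oggaf

Attach noun class class IV og- (before consonant 'g') → oggaf.
definiteness = indefinite: zero marking, form stays oggaf.
Vowel harmony: no change.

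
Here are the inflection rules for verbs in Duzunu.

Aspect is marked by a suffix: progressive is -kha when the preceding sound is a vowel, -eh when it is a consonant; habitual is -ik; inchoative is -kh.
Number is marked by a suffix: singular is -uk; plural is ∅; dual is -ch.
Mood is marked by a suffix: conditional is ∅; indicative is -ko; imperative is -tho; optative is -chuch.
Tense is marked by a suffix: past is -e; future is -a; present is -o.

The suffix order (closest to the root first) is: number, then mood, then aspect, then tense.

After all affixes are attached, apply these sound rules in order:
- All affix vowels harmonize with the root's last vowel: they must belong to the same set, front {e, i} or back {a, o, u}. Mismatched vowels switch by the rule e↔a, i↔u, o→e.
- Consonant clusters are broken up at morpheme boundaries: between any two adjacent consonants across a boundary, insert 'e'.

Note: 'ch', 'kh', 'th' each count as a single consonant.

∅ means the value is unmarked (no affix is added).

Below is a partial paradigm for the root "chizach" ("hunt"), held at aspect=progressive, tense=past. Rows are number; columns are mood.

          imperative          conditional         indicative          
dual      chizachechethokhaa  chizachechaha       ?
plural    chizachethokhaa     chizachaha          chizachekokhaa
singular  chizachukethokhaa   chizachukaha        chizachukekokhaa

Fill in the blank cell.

chizachechekokhaa

Attach number dual -ch → chizachch.
Attach mood indicative -ko → chizachchko.
Attach aspect progressive -kha (after vowel 'o') → chizachchkokha.
Attach tense past -e → chizachchkokhae.
Apply vowel harmony: chizachchkokhae → chizachchkokhaa.
Apply epenthesis: chizachchkokhaa → chizachechekokhaa.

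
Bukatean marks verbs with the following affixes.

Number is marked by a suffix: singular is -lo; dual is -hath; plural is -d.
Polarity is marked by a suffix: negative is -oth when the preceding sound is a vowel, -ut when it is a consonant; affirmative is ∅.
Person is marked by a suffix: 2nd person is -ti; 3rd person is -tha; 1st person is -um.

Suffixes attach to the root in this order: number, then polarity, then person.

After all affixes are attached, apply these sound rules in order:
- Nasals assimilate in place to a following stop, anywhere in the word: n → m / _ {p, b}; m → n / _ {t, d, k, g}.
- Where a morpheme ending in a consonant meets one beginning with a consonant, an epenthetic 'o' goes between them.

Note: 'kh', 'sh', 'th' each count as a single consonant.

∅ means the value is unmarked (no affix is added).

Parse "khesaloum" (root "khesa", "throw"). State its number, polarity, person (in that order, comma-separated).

singular, affirmative, 1st person

Segment: khesa-lo-um.
number: -lo → singular.
polarity: ∅ → affirmative.
person: -um → 1st person.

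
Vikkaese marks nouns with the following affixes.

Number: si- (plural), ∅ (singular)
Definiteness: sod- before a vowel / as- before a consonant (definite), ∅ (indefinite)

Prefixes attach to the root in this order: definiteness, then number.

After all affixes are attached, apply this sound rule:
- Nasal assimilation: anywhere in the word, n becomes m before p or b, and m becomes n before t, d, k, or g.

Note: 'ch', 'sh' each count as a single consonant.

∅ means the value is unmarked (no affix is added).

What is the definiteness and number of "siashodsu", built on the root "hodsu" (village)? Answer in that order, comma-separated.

definite, plural

Segment: si-as-hodsu.
definiteness: sod/as- → definite.
number: si- → plural.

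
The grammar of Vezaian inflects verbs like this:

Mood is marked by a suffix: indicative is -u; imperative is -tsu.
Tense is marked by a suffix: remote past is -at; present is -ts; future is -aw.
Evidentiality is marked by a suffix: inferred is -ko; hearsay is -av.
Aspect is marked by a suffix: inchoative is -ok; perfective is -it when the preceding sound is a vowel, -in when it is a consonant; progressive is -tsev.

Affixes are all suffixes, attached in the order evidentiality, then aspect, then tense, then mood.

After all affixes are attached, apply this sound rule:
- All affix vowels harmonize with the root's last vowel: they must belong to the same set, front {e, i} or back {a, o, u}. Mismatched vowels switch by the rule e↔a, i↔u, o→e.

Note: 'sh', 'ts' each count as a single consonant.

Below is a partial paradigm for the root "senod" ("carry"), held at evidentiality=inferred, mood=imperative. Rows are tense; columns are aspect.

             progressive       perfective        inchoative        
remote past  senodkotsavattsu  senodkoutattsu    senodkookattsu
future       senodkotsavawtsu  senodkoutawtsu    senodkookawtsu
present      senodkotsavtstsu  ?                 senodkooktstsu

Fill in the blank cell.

Attach evidentiality inferred -ko → senodko.
Attach aspect perfective -it (after vowel 'o') → senodkoit.
Attach tense present -ts → senodkoitts.
Attach mood imperative -tsu → senodkoittstsu.
Apply vowel harmony: senodkoittstsu → senodkouttstsu.

senodkouttstsu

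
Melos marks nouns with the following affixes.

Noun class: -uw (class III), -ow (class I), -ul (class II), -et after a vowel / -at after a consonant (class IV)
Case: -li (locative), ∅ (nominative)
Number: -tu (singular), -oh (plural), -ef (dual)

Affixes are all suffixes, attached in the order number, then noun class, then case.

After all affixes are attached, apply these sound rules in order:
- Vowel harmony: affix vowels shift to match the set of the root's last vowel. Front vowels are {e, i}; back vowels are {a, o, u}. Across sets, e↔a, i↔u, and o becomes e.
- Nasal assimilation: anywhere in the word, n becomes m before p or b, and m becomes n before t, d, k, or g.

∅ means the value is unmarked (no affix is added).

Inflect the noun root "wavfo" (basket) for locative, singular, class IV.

Attach number singular -tu → wavfotu.
Attach noun class class IV -et (after vowel 'u') → wavfotuet.
Attach case locative -li → wavfotuetli.
Apply vowel harmony: wavfotuetli → wavfotuatlu.
Nasal assimilation: no change.

wavfotuatlu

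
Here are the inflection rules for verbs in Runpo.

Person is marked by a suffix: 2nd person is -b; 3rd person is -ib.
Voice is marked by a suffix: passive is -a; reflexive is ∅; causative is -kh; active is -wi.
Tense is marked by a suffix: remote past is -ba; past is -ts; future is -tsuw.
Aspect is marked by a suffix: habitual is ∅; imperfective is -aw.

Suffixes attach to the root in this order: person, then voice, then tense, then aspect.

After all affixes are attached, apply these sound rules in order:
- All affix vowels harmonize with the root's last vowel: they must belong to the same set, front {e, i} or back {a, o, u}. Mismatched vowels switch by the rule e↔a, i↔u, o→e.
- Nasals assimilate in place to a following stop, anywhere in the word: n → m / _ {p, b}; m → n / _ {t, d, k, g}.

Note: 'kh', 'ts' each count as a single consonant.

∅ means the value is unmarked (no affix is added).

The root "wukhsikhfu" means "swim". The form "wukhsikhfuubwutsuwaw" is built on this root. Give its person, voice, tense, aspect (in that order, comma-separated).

Segment: wukhsikhfu-ib-wi-tsuw-aw.
person: -ib → 3rd person.
voice: -wi → active.
tense: -tsuw → future.
aspect: -aw → imperfective.

3rd person, active, future, imperfective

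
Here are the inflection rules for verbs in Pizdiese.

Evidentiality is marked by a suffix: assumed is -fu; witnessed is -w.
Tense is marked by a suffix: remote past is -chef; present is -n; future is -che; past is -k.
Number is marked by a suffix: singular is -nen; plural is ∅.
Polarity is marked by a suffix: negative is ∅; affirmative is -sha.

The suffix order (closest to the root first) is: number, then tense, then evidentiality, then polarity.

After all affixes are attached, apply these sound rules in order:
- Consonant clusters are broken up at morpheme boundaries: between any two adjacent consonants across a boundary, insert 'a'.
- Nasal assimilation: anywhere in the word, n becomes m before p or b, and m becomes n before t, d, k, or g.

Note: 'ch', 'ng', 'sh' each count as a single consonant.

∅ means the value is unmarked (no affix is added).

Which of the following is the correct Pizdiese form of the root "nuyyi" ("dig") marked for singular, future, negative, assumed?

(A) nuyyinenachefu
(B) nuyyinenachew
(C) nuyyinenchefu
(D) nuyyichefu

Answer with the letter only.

Attach number singular -nen → nuyyinen.
Attach tense future -che → nuyyinenche.
Attach evidentiality assumed -fu → nuyyinenchefu.
polarity = negative: zero marking, form stays nuyyinenchefu.
Apply epenthesis: nuyyinenchefu → nuyyinenachefu.
Nasal assimilation: no change.
So the correct form is nuyyinenachefu, option (A).
(C) nuyyinenchefu is wrong: it fails to apply the sound rule(s).
(B) nuyyinenachew is wrong: it uses witnessed instead of assumed for evidentiality.
(D) nuyyichefu is wrong: it uses plural instead of singular for number.

A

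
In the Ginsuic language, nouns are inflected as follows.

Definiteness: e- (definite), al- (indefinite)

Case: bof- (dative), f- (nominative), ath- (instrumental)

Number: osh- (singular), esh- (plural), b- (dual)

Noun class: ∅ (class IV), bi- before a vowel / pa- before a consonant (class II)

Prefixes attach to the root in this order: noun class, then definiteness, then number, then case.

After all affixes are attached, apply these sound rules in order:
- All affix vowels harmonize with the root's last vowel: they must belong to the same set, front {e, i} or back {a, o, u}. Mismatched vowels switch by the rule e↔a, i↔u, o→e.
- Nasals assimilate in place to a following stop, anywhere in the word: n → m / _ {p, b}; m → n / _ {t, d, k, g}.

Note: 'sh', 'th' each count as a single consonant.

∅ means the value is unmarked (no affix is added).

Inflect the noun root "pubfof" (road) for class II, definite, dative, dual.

bofbapapubfof

Attach noun class class II pa- (before consonant 'p') → papubfof.
Attach definiteness definite e- → epapubfof.
Attach number dual b- → bepapubfof.
Attach case dative bof- → bofbepapubfof.
Apply vowel harmony: bofbepapubfof → bofbapapubfof.
Nasal assimilation: no change.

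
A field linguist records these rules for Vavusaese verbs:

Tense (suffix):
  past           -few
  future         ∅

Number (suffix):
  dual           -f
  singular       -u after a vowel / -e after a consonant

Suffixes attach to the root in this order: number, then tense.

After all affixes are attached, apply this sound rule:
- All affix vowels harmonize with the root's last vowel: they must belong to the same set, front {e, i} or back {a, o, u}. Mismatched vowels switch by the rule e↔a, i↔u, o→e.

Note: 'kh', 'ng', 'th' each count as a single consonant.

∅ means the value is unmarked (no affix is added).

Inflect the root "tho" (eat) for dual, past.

thoffaw

Attach number dual -f → thof.
Attach tense past -few → thoffew.
Apply vowel harmony: thoffew → thoffaw.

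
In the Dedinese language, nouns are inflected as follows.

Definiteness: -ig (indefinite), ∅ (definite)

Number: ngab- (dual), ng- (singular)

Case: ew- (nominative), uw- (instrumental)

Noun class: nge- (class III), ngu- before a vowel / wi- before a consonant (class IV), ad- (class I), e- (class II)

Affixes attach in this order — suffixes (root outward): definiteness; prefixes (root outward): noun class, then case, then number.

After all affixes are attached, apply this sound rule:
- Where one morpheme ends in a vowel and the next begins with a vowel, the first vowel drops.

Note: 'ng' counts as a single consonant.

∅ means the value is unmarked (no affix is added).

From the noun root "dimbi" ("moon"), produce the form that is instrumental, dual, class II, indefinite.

Attach noun class class II e- → edimbi.
Attach definiteness indefinite -ig → edimbiig.
Attach case instrumental uw- → uwedimbiig.
Attach number dual ngab- → ngabuwedimbiig.
Apply vowel deletion: ngabuwedimbiig → ngabuwedimbig.

ngabuwedimbig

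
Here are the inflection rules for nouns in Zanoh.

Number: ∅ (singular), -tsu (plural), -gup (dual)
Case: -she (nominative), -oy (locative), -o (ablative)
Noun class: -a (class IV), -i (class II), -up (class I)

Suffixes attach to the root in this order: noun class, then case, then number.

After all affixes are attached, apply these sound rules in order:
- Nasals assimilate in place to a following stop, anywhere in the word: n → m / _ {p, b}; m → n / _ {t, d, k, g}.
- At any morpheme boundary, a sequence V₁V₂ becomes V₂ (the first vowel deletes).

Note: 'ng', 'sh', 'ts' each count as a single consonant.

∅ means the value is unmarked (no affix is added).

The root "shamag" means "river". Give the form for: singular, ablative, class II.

shamago

Attach noun class class II -i → shamagi.
Attach case ablative -o → shamagio.
number = singular: zero marking, form stays shamagio.
Nasal assimilation: no change.
Apply vowel deletion: shamagio → shamago.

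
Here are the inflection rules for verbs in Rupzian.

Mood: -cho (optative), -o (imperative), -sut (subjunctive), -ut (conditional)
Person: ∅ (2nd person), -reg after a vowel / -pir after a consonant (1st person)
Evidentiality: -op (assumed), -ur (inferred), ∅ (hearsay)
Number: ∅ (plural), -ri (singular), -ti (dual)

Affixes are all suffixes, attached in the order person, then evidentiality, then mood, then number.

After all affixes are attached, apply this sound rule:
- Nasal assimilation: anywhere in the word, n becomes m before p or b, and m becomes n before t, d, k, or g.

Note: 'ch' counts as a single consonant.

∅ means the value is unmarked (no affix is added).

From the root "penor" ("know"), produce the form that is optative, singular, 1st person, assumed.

Attach person 1st person -pir (after consonant 'r') → penorpir.
Attach evidentiality assumed -op → penorpirop.
Attach mood optative -cho → penorpiropcho.
Attach number singular -ri → penorpiropchori.
Nasal assimilation: no change.

penorpiropchori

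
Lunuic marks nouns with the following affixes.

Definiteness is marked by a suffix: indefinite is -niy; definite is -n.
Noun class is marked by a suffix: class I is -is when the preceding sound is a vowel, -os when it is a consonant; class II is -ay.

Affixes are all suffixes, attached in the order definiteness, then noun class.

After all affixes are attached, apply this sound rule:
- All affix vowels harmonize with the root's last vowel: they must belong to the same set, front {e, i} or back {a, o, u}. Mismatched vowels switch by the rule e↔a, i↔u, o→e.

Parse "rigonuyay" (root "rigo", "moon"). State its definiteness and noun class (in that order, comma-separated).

Segment: rigo-niy-ay.
definiteness: -niy → indefinite.
noun class: -ay → class II.

indefinite, class II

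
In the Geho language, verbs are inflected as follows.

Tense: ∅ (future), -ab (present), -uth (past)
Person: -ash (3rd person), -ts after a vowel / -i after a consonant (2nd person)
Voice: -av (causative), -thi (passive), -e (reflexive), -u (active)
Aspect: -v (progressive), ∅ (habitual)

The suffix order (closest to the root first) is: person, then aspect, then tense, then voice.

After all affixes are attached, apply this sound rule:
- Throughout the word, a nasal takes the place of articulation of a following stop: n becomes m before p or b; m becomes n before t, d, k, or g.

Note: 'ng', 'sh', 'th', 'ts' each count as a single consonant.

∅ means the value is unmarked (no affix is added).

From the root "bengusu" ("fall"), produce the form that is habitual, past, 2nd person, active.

bengusutsuthu

Attach person 2nd person -ts (after vowel 'u') → bengusuts.
aspect = habitual: zero marking, form stays bengusuts.
Attach tense past -uth → bengusutsuth.
Attach voice active -u → bengusutsuthu.
Nasal assimilation: no change.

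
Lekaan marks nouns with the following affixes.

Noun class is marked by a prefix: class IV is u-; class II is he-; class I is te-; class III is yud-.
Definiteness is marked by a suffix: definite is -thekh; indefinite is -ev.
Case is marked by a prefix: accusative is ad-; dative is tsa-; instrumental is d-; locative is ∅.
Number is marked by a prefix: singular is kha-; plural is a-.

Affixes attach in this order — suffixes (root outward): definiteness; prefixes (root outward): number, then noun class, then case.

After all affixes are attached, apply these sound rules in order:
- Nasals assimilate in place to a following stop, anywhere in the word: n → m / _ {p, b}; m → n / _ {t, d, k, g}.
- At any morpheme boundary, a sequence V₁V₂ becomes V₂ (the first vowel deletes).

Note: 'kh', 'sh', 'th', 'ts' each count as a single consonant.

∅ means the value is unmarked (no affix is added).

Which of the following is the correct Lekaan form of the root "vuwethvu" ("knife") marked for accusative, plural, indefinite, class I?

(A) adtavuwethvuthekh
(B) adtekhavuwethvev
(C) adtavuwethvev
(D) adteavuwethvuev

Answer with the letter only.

Attach number plural a- → avuwethvu.
Attach noun class class I te- → teavuwethvu.
Attach case accusative ad- → adteavuwethvu.
Attach definiteness indefinite -ev → adteavuwethvuev.
Nasal assimilation: no change.
Apply vowel deletion: adteavuwethvuev → adtavuwethvev.
So the correct form is adtavuwethvev, option (C).
(A) adtavuwethvuthekh is wrong: it uses definite instead of indefinite for definiteness.
(D) adteavuwethvuev is wrong: it fails to apply the sound rule(s).
(B) adtekhavuwethvev is wrong: it uses singular instead of plural for number.

C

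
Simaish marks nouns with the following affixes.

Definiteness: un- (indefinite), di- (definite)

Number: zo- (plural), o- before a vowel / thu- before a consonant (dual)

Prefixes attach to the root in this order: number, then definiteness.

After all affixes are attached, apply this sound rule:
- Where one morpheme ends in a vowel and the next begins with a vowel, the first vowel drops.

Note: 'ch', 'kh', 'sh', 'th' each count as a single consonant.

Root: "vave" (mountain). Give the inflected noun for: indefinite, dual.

unthuvave

Attach number dual thu- (before consonant 'v') → thuvave.
Attach definiteness indefinite un- → unthuvave.
Vowel deletion: no change.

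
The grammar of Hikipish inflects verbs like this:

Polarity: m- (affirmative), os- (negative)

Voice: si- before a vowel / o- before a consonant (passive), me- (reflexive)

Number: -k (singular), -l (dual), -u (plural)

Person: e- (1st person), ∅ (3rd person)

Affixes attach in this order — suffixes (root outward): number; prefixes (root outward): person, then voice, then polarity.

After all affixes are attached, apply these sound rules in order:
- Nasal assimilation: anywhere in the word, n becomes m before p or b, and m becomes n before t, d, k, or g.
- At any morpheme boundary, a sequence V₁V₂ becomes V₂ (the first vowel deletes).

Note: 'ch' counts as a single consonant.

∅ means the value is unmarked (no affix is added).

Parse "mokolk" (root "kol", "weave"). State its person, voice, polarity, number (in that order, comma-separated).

3rd person, passive, affirmative, singular

Segment: m-o-kol-k.
person: ∅ → 3rd person.
voice: si/o- → passive.
polarity: m- → affirmative.
number: -k → singular.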